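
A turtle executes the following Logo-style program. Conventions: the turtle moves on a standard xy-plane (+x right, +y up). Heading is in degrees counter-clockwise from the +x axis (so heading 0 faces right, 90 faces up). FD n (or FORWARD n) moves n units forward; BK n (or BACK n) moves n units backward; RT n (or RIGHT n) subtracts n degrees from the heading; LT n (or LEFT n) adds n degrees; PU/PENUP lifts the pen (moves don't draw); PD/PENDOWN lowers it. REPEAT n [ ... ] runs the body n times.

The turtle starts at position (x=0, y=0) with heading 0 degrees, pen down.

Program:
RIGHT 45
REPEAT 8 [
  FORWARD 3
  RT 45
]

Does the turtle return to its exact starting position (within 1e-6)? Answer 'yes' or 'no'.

Answer: yes

Derivation:
Executing turtle program step by step:
Start: pos=(0,0), heading=0, pen down
RT 45: heading 0 -> 315
REPEAT 8 [
  -- iteration 1/8 --
  FD 3: (0,0) -> (2.121,-2.121) [heading=315, draw]
  RT 45: heading 315 -> 270
  -- iteration 2/8 --
  FD 3: (2.121,-2.121) -> (2.121,-5.121) [heading=270, draw]
  RT 45: heading 270 -> 225
  -- iteration 3/8 --
  FD 3: (2.121,-5.121) -> (0,-7.243) [heading=225, draw]
  RT 45: heading 225 -> 180
  -- iteration 4/8 --
  FD 3: (0,-7.243) -> (-3,-7.243) [heading=180, draw]
  RT 45: heading 180 -> 135
  -- iteration 5/8 --
  FD 3: (-3,-7.243) -> (-5.121,-5.121) [heading=135, draw]
  RT 45: heading 135 -> 90
  -- iteration 6/8 --
  FD 3: (-5.121,-5.121) -> (-5.121,-2.121) [heading=90, draw]
  RT 45: heading 90 -> 45
  -- iteration 7/8 --
  FD 3: (-5.121,-2.121) -> (-3,0) [heading=45, draw]
  RT 45: heading 45 -> 0
  -- iteration 8/8 --
  FD 3: (-3,0) -> (0,0) [heading=0, draw]
  RT 45: heading 0 -> 315
]
Final: pos=(0,0), heading=315, 8 segment(s) drawn

Start position: (0, 0)
Final position: (0, 0)
Distance = 0; < 1e-6 -> CLOSED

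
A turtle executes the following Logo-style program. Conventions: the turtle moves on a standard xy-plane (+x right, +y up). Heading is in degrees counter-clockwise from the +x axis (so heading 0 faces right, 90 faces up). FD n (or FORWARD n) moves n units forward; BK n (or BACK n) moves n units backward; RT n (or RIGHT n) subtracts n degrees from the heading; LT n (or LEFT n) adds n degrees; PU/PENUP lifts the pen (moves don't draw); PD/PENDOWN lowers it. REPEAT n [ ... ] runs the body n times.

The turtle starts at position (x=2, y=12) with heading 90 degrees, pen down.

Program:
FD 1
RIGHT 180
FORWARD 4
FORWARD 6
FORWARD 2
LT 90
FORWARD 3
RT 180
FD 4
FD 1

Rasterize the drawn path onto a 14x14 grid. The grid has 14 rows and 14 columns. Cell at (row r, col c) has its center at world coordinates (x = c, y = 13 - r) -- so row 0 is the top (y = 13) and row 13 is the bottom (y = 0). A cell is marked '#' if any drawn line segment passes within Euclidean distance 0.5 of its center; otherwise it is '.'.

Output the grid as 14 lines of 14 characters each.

Segment 0: (2,12) -> (2,13)
Segment 1: (2,13) -> (2,9)
Segment 2: (2,9) -> (2,3)
Segment 3: (2,3) -> (2,1)
Segment 4: (2,1) -> (5,1)
Segment 5: (5,1) -> (1,1)
Segment 6: (1,1) -> (0,1)

Answer: ..#...........
..#...........
..#...........
..#...........
..#...........
..#...........
..#...........
..#...........
..#...........
..#...........
..#...........
..#...........
######........
..............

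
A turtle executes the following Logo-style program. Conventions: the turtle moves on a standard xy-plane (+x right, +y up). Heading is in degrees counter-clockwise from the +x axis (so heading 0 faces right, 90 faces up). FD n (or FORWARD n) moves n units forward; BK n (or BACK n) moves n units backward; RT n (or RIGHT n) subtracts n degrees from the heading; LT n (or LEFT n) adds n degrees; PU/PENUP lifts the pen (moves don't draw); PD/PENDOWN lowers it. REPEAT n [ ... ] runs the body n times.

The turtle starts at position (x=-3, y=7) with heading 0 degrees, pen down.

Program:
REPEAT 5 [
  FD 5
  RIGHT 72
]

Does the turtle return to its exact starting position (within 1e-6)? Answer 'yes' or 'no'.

Executing turtle program step by step:
Start: pos=(-3,7), heading=0, pen down
REPEAT 5 [
  -- iteration 1/5 --
  FD 5: (-3,7) -> (2,7) [heading=0, draw]
  RT 72: heading 0 -> 288
  -- iteration 2/5 --
  FD 5: (2,7) -> (3.545,2.245) [heading=288, draw]
  RT 72: heading 288 -> 216
  -- iteration 3/5 --
  FD 5: (3.545,2.245) -> (-0.5,-0.694) [heading=216, draw]
  RT 72: heading 216 -> 144
  -- iteration 4/5 --
  FD 5: (-0.5,-0.694) -> (-4.545,2.245) [heading=144, draw]
  RT 72: heading 144 -> 72
  -- iteration 5/5 --
  FD 5: (-4.545,2.245) -> (-3,7) [heading=72, draw]
  RT 72: heading 72 -> 0
]
Final: pos=(-3,7), heading=0, 5 segment(s) drawn

Start position: (-3, 7)
Final position: (-3, 7)
Distance = 0; < 1e-6 -> CLOSED

Answer: yes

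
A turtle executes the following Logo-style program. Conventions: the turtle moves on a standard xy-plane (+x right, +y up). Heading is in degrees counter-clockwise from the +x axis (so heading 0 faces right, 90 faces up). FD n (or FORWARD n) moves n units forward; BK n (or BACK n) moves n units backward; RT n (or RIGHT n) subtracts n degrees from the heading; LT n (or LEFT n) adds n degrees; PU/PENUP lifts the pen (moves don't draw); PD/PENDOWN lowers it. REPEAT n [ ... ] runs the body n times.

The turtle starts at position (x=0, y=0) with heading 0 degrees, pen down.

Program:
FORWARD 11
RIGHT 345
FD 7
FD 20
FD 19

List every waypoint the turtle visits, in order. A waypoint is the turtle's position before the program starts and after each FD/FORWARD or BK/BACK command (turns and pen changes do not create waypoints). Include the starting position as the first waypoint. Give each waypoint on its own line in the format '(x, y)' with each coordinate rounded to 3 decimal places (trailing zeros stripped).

Answer: (0, 0)
(11, 0)
(17.761, 1.812)
(37.08, 6.988)
(55.433, 11.906)

Derivation:
Executing turtle program step by step:
Start: pos=(0,0), heading=0, pen down
FD 11: (0,0) -> (11,0) [heading=0, draw]
RT 345: heading 0 -> 15
FD 7: (11,0) -> (17.761,1.812) [heading=15, draw]
FD 20: (17.761,1.812) -> (37.08,6.988) [heading=15, draw]
FD 19: (37.08,6.988) -> (55.433,11.906) [heading=15, draw]
Final: pos=(55.433,11.906), heading=15, 4 segment(s) drawn
Waypoints (5 total):
(0, 0)
(11, 0)
(17.761, 1.812)
(37.08, 6.988)
(55.433, 11.906)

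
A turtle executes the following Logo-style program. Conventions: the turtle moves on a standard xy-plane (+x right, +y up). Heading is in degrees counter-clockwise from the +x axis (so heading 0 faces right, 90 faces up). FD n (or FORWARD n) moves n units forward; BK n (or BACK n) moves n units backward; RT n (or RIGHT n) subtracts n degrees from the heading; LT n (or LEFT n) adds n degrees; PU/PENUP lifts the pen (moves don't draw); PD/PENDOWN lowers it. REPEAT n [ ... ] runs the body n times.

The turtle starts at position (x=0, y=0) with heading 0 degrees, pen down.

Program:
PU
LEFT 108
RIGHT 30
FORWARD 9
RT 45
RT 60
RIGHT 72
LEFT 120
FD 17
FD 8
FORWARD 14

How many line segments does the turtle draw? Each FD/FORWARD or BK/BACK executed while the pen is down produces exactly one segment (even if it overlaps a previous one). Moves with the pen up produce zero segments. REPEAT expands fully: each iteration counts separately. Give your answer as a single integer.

Answer: 0

Derivation:
Executing turtle program step by step:
Start: pos=(0,0), heading=0, pen down
PU: pen up
LT 108: heading 0 -> 108
RT 30: heading 108 -> 78
FD 9: (0,0) -> (1.871,8.803) [heading=78, move]
RT 45: heading 78 -> 33
RT 60: heading 33 -> 333
RT 72: heading 333 -> 261
LT 120: heading 261 -> 21
FD 17: (1.871,8.803) -> (17.742,14.896) [heading=21, move]
FD 8: (17.742,14.896) -> (25.211,17.763) [heading=21, move]
FD 14: (25.211,17.763) -> (38.281,22.78) [heading=21, move]
Final: pos=(38.281,22.78), heading=21, 0 segment(s) drawn
Segments drawn: 0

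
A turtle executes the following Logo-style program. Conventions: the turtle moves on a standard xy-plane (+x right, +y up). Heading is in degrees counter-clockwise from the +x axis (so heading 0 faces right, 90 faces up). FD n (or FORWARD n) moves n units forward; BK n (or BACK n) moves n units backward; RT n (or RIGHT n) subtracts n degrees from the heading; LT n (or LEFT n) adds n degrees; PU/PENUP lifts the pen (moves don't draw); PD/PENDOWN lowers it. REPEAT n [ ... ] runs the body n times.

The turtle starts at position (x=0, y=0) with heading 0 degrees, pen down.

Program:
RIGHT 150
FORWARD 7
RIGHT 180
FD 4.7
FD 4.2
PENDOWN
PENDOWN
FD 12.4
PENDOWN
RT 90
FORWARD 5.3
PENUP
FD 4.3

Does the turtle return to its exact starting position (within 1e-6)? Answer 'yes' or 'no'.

Executing turtle program step by step:
Start: pos=(0,0), heading=0, pen down
RT 150: heading 0 -> 210
FD 7: (0,0) -> (-6.062,-3.5) [heading=210, draw]
RT 180: heading 210 -> 30
FD 4.7: (-6.062,-3.5) -> (-1.992,-1.15) [heading=30, draw]
FD 4.2: (-1.992,-1.15) -> (1.645,0.95) [heading=30, draw]
PD: pen down
PD: pen down
FD 12.4: (1.645,0.95) -> (12.384,7.15) [heading=30, draw]
PD: pen down
RT 90: heading 30 -> 300
FD 5.3: (12.384,7.15) -> (15.034,2.56) [heading=300, draw]
PU: pen up
FD 4.3: (15.034,2.56) -> (17.184,-1.164) [heading=300, move]
Final: pos=(17.184,-1.164), heading=300, 5 segment(s) drawn

Start position: (0, 0)
Final position: (17.184, -1.164)
Distance = 17.224; >= 1e-6 -> NOT closed

Answer: no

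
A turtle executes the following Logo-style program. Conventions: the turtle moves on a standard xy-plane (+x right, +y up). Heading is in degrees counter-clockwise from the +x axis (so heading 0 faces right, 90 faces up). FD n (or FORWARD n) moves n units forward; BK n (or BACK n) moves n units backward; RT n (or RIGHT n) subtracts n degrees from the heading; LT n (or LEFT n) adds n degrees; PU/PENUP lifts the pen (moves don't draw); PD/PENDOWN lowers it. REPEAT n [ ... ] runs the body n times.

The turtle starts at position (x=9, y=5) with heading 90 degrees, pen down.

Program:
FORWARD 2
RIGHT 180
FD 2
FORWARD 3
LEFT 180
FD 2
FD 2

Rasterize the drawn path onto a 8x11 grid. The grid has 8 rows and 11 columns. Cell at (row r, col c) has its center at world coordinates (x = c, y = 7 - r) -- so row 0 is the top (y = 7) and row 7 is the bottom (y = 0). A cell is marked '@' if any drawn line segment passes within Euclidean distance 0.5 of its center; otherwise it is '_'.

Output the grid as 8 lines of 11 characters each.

Answer: _________@_
_________@_
_________@_
_________@_
_________@_
_________@_
___________
___________

Derivation:
Segment 0: (9,5) -> (9,7)
Segment 1: (9,7) -> (9,5)
Segment 2: (9,5) -> (9,2)
Segment 3: (9,2) -> (9,4)
Segment 4: (9,4) -> (9,6)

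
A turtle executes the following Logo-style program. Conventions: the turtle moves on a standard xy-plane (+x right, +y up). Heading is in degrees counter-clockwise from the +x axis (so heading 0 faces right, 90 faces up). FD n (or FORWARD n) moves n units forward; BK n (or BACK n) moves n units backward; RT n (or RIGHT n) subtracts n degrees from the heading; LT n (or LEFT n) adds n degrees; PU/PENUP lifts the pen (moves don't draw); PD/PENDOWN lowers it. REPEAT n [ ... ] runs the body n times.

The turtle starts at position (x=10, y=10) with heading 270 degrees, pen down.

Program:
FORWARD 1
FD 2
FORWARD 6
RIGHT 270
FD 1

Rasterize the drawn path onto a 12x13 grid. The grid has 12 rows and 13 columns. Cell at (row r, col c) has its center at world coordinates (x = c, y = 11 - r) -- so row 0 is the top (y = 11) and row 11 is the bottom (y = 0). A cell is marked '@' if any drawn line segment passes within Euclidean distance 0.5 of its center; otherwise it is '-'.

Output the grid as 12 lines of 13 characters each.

Answer: -------------
----------@--
----------@--
----------@--
----------@--
----------@--
----------@--
----------@--
----------@--
----------@--
----------@@-
-------------

Derivation:
Segment 0: (10,10) -> (10,9)
Segment 1: (10,9) -> (10,7)
Segment 2: (10,7) -> (10,1)
Segment 3: (10,1) -> (11,1)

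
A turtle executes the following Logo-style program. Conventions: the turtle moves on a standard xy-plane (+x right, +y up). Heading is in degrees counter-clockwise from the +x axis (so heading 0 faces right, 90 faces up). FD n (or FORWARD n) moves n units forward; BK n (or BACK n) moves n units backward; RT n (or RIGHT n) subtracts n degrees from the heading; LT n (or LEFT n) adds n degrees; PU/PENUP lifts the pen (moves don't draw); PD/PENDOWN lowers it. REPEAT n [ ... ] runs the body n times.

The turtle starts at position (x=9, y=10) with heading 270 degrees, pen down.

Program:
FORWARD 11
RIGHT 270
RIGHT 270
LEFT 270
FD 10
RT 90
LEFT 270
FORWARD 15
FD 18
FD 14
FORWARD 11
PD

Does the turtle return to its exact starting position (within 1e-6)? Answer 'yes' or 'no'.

Executing turtle program step by step:
Start: pos=(9,10), heading=270, pen down
FD 11: (9,10) -> (9,-1) [heading=270, draw]
RT 270: heading 270 -> 0
RT 270: heading 0 -> 90
LT 270: heading 90 -> 0
FD 10: (9,-1) -> (19,-1) [heading=0, draw]
RT 90: heading 0 -> 270
LT 270: heading 270 -> 180
FD 15: (19,-1) -> (4,-1) [heading=180, draw]
FD 18: (4,-1) -> (-14,-1) [heading=180, draw]
FD 14: (-14,-1) -> (-28,-1) [heading=180, draw]
FD 11: (-28,-1) -> (-39,-1) [heading=180, draw]
PD: pen down
Final: pos=(-39,-1), heading=180, 6 segment(s) drawn

Start position: (9, 10)
Final position: (-39, -1)
Distance = 49.244; >= 1e-6 -> NOT closed

Answer: no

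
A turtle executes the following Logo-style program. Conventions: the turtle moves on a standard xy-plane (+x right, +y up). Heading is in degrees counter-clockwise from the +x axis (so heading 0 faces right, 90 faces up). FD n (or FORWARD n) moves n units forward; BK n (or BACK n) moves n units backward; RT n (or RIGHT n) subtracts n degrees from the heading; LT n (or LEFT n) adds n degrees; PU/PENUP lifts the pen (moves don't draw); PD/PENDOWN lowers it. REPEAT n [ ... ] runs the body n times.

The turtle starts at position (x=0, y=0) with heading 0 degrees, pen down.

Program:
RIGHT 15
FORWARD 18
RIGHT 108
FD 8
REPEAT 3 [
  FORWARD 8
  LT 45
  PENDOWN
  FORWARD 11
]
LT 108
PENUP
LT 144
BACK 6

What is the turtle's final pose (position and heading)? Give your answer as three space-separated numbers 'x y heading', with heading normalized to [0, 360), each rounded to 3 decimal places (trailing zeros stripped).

Executing turtle program step by step:
Start: pos=(0,0), heading=0, pen down
RT 15: heading 0 -> 345
FD 18: (0,0) -> (17.387,-4.659) [heading=345, draw]
RT 108: heading 345 -> 237
FD 8: (17.387,-4.659) -> (13.03,-11.368) [heading=237, draw]
REPEAT 3 [
  -- iteration 1/3 --
  FD 8: (13.03,-11.368) -> (8.672,-18.077) [heading=237, draw]
  LT 45: heading 237 -> 282
  PD: pen down
  FD 11: (8.672,-18.077) -> (10.959,-28.837) [heading=282, draw]
  -- iteration 2/3 --
  FD 8: (10.959,-28.837) -> (12.623,-36.662) [heading=282, draw]
  LT 45: heading 282 -> 327
  PD: pen down
  FD 11: (12.623,-36.662) -> (21.848,-42.653) [heading=327, draw]
  -- iteration 3/3 --
  FD 8: (21.848,-42.653) -> (28.558,-47.01) [heading=327, draw]
  LT 45: heading 327 -> 12
  PD: pen down
  FD 11: (28.558,-47.01) -> (39.317,-44.723) [heading=12, draw]
]
LT 108: heading 12 -> 120
PU: pen up
LT 144: heading 120 -> 264
BK 6: (39.317,-44.723) -> (39.944,-38.756) [heading=264, move]
Final: pos=(39.944,-38.756), heading=264, 8 segment(s) drawn

Answer: 39.944 -38.756 264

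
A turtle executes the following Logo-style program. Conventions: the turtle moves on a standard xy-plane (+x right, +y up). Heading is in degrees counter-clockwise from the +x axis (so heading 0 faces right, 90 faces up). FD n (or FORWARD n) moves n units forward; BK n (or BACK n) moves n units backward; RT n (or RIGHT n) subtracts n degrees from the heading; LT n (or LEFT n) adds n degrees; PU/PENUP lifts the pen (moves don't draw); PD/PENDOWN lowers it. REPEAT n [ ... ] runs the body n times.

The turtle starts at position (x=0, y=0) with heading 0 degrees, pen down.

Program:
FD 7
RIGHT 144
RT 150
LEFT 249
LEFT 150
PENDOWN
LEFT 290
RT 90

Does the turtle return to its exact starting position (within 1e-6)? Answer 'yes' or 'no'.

Executing turtle program step by step:
Start: pos=(0,0), heading=0, pen down
FD 7: (0,0) -> (7,0) [heading=0, draw]
RT 144: heading 0 -> 216
RT 150: heading 216 -> 66
LT 249: heading 66 -> 315
LT 150: heading 315 -> 105
PD: pen down
LT 290: heading 105 -> 35
RT 90: heading 35 -> 305
Final: pos=(7,0), heading=305, 1 segment(s) drawn

Start position: (0, 0)
Final position: (7, 0)
Distance = 7; >= 1e-6 -> NOT closed

Answer: no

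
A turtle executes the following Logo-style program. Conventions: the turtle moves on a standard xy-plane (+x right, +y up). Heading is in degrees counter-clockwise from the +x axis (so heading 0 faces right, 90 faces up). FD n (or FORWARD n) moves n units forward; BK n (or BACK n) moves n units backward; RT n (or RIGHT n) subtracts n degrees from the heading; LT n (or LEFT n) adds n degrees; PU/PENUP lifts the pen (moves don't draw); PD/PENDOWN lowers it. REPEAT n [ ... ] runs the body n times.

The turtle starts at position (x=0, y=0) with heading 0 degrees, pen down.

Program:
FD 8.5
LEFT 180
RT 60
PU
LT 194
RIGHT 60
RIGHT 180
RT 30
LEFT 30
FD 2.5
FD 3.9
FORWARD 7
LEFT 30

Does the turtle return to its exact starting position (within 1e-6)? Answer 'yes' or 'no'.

Executing turtle program step by step:
Start: pos=(0,0), heading=0, pen down
FD 8.5: (0,0) -> (8.5,0) [heading=0, draw]
LT 180: heading 0 -> 180
RT 60: heading 180 -> 120
PU: pen up
LT 194: heading 120 -> 314
RT 60: heading 314 -> 254
RT 180: heading 254 -> 74
RT 30: heading 74 -> 44
LT 30: heading 44 -> 74
FD 2.5: (8.5,0) -> (9.189,2.403) [heading=74, move]
FD 3.9: (9.189,2.403) -> (10.264,6.152) [heading=74, move]
FD 7: (10.264,6.152) -> (12.194,12.881) [heading=74, move]
LT 30: heading 74 -> 104
Final: pos=(12.194,12.881), heading=104, 1 segment(s) drawn

Start position: (0, 0)
Final position: (12.194, 12.881)
Distance = 17.737; >= 1e-6 -> NOT closed

Answer: no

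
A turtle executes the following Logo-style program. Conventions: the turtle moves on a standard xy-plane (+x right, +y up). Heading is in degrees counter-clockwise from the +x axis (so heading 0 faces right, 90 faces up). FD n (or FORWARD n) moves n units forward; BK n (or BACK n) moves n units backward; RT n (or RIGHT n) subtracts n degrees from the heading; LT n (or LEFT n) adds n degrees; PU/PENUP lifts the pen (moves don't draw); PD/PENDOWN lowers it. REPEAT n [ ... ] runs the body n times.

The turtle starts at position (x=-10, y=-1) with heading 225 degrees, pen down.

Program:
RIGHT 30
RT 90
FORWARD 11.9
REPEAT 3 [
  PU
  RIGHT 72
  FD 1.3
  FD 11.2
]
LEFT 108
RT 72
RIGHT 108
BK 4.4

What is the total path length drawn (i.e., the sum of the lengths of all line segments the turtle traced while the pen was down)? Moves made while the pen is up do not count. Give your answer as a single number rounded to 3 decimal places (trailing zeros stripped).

Answer: 11.9

Derivation:
Executing turtle program step by step:
Start: pos=(-10,-1), heading=225, pen down
RT 30: heading 225 -> 195
RT 90: heading 195 -> 105
FD 11.9: (-10,-1) -> (-13.08,10.495) [heading=105, draw]
REPEAT 3 [
  -- iteration 1/3 --
  PU: pen up
  RT 72: heading 105 -> 33
  FD 1.3: (-13.08,10.495) -> (-11.99,11.203) [heading=33, move]
  FD 11.2: (-11.99,11.203) -> (-2.597,17.303) [heading=33, move]
  -- iteration 2/3 --
  PU: pen up
  RT 72: heading 33 -> 321
  FD 1.3: (-2.597,17.303) -> (-1.586,16.484) [heading=321, move]
  FD 11.2: (-1.586,16.484) -> (7.118,9.436) [heading=321, move]
  -- iteration 3/3 --
  PU: pen up
  RT 72: heading 321 -> 249
  FD 1.3: (7.118,9.436) -> (6.652,8.222) [heading=249, move]
  FD 11.2: (6.652,8.222) -> (2.638,-2.234) [heading=249, move]
]
LT 108: heading 249 -> 357
RT 72: heading 357 -> 285
RT 108: heading 285 -> 177
BK 4.4: (2.638,-2.234) -> (7.032,-2.464) [heading=177, move]
Final: pos=(7.032,-2.464), heading=177, 1 segment(s) drawn

Segment lengths:
  seg 1: (-10,-1) -> (-13.08,10.495), length = 11.9
Total = 11.9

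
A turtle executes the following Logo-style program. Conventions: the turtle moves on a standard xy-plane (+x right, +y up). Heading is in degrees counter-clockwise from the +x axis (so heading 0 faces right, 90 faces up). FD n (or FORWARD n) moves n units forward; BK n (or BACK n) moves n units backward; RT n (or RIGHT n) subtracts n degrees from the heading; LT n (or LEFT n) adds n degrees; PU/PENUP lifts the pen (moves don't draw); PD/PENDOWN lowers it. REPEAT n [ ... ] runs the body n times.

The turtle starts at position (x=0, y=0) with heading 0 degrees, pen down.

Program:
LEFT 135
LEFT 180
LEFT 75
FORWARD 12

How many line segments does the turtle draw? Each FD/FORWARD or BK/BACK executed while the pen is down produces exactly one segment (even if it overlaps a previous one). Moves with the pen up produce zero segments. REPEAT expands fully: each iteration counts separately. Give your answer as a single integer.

Executing turtle program step by step:
Start: pos=(0,0), heading=0, pen down
LT 135: heading 0 -> 135
LT 180: heading 135 -> 315
LT 75: heading 315 -> 30
FD 12: (0,0) -> (10.392,6) [heading=30, draw]
Final: pos=(10.392,6), heading=30, 1 segment(s) drawn
Segments drawn: 1

Answer: 1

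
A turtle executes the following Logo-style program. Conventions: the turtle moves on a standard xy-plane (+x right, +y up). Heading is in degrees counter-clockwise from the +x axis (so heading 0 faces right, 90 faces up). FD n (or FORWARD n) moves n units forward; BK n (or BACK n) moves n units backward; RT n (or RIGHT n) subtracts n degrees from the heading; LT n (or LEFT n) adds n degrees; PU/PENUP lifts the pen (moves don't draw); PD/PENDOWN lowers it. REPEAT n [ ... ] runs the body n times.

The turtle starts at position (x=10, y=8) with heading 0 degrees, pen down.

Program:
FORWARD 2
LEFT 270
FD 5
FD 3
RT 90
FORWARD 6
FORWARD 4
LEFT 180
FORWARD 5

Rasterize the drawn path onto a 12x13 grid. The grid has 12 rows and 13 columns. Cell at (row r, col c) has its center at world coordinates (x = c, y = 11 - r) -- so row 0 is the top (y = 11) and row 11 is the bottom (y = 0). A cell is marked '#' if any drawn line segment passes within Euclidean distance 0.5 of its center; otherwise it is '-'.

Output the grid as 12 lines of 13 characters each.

Segment 0: (10,8) -> (12,8)
Segment 1: (12,8) -> (12,3)
Segment 2: (12,3) -> (12,0)
Segment 3: (12,0) -> (6,0)
Segment 4: (6,0) -> (2,0)
Segment 5: (2,0) -> (7,-0)

Answer: -------------
-------------
-------------
----------###
------------#
------------#
------------#
------------#
------------#
------------#
------------#
--###########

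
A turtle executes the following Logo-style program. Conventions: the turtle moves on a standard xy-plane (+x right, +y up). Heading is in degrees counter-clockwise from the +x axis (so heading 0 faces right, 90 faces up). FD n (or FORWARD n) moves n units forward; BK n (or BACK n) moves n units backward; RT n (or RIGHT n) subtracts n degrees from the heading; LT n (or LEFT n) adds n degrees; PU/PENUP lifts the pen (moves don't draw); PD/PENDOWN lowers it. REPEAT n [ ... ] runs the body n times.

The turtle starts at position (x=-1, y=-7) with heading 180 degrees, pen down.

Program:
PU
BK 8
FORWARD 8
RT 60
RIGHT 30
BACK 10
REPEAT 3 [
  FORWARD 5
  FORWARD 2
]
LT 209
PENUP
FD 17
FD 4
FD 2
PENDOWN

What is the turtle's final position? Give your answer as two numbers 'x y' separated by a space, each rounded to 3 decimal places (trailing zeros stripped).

Answer: 10.151 -16.116

Derivation:
Executing turtle program step by step:
Start: pos=(-1,-7), heading=180, pen down
PU: pen up
BK 8: (-1,-7) -> (7,-7) [heading=180, move]
FD 8: (7,-7) -> (-1,-7) [heading=180, move]
RT 60: heading 180 -> 120
RT 30: heading 120 -> 90
BK 10: (-1,-7) -> (-1,-17) [heading=90, move]
REPEAT 3 [
  -- iteration 1/3 --
  FD 5: (-1,-17) -> (-1,-12) [heading=90, move]
  FD 2: (-1,-12) -> (-1,-10) [heading=90, move]
  -- iteration 2/3 --
  FD 5: (-1,-10) -> (-1,-5) [heading=90, move]
  FD 2: (-1,-5) -> (-1,-3) [heading=90, move]
  -- iteration 3/3 --
  FD 5: (-1,-3) -> (-1,2) [heading=90, move]
  FD 2: (-1,2) -> (-1,4) [heading=90, move]
]
LT 209: heading 90 -> 299
PU: pen up
FD 17: (-1,4) -> (7.242,-10.869) [heading=299, move]
FD 4: (7.242,-10.869) -> (9.181,-14.367) [heading=299, move]
FD 2: (9.181,-14.367) -> (10.151,-16.116) [heading=299, move]
PD: pen down
Final: pos=(10.151,-16.116), heading=299, 0 segment(s) drawn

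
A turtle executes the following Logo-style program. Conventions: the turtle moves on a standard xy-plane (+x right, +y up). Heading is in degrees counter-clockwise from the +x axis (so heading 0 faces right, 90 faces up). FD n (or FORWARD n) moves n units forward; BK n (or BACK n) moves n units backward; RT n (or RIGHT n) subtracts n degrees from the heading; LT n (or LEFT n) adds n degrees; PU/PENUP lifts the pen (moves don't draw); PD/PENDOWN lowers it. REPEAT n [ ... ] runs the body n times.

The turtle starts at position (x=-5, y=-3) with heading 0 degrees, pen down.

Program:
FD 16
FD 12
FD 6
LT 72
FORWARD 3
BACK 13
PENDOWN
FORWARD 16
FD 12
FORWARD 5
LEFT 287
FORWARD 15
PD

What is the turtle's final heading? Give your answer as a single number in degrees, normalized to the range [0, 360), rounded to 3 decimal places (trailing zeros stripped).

Executing turtle program step by step:
Start: pos=(-5,-3), heading=0, pen down
FD 16: (-5,-3) -> (11,-3) [heading=0, draw]
FD 12: (11,-3) -> (23,-3) [heading=0, draw]
FD 6: (23,-3) -> (29,-3) [heading=0, draw]
LT 72: heading 0 -> 72
FD 3: (29,-3) -> (29.927,-0.147) [heading=72, draw]
BK 13: (29.927,-0.147) -> (25.91,-12.511) [heading=72, draw]
PD: pen down
FD 16: (25.91,-12.511) -> (30.854,2.706) [heading=72, draw]
FD 12: (30.854,2.706) -> (34.562,14.119) [heading=72, draw]
FD 5: (34.562,14.119) -> (36.107,18.874) [heading=72, draw]
LT 287: heading 72 -> 359
FD 15: (36.107,18.874) -> (51.105,18.613) [heading=359, draw]
PD: pen down
Final: pos=(51.105,18.613), heading=359, 9 segment(s) drawn

Answer: 359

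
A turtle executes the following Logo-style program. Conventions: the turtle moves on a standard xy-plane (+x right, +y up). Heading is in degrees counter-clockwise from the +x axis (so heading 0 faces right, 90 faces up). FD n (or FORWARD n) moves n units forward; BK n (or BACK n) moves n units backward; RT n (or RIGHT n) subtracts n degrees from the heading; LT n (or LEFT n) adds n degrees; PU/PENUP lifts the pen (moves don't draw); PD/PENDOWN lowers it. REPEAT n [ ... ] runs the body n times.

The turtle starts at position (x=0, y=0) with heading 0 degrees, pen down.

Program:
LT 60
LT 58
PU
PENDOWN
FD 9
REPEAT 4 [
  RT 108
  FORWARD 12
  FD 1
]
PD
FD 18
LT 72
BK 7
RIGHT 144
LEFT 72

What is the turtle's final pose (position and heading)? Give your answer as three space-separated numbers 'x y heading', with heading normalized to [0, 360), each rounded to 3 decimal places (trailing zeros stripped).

Answer: 19.904 19.148 46

Derivation:
Executing turtle program step by step:
Start: pos=(0,0), heading=0, pen down
LT 60: heading 0 -> 60
LT 58: heading 60 -> 118
PU: pen up
PD: pen down
FD 9: (0,0) -> (-4.225,7.947) [heading=118, draw]
REPEAT 4 [
  -- iteration 1/4 --
  RT 108: heading 118 -> 10
  FD 12: (-4.225,7.947) -> (7.592,10.03) [heading=10, draw]
  FD 1: (7.592,10.03) -> (8.577,10.204) [heading=10, draw]
  -- iteration 2/4 --
  RT 108: heading 10 -> 262
  FD 12: (8.577,10.204) -> (6.907,-1.679) [heading=262, draw]
  FD 1: (6.907,-1.679) -> (6.768,-2.67) [heading=262, draw]
  -- iteration 3/4 --
  RT 108: heading 262 -> 154
  FD 12: (6.768,-2.67) -> (-4.018,2.591) [heading=154, draw]
  FD 1: (-4.018,2.591) -> (-4.916,3.029) [heading=154, draw]
  -- iteration 4/4 --
  RT 108: heading 154 -> 46
  FD 12: (-4.916,3.029) -> (3.42,11.661) [heading=46, draw]
  FD 1: (3.42,11.661) -> (4.114,12.381) [heading=46, draw]
]
PD: pen down
FD 18: (4.114,12.381) -> (16.618,25.329) [heading=46, draw]
LT 72: heading 46 -> 118
BK 7: (16.618,25.329) -> (19.904,19.148) [heading=118, draw]
RT 144: heading 118 -> 334
LT 72: heading 334 -> 46
Final: pos=(19.904,19.148), heading=46, 11 segment(s) drawn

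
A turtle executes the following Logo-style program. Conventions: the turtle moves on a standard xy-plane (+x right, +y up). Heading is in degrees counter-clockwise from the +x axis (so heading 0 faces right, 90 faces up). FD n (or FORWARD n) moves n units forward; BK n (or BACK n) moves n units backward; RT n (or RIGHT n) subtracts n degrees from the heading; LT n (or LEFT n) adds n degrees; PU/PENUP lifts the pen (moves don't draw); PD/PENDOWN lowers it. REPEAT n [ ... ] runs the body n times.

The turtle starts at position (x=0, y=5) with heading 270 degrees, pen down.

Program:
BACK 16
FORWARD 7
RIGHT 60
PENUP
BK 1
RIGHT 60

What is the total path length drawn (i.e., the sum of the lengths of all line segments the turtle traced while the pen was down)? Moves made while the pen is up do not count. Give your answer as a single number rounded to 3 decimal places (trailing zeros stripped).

Answer: 23

Derivation:
Executing turtle program step by step:
Start: pos=(0,5), heading=270, pen down
BK 16: (0,5) -> (0,21) [heading=270, draw]
FD 7: (0,21) -> (0,14) [heading=270, draw]
RT 60: heading 270 -> 210
PU: pen up
BK 1: (0,14) -> (0.866,14.5) [heading=210, move]
RT 60: heading 210 -> 150
Final: pos=(0.866,14.5), heading=150, 2 segment(s) drawn

Segment lengths:
  seg 1: (0,5) -> (0,21), length = 16
  seg 2: (0,21) -> (0,14), length = 7
Total = 23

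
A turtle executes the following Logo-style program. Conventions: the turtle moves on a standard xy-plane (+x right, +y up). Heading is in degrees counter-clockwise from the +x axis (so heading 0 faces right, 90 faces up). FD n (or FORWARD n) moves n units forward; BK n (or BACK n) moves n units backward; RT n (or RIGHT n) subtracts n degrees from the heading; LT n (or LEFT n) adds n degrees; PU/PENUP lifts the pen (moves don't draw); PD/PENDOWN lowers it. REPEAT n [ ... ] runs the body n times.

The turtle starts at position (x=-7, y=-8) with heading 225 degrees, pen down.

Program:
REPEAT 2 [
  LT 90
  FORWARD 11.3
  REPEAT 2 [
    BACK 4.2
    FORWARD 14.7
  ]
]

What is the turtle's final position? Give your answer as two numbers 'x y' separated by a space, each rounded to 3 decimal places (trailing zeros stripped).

Executing turtle program step by step:
Start: pos=(-7,-8), heading=225, pen down
REPEAT 2 [
  -- iteration 1/2 --
  LT 90: heading 225 -> 315
  FD 11.3: (-7,-8) -> (0.99,-15.99) [heading=315, draw]
  REPEAT 2 [
    -- iteration 1/2 --
    BK 4.2: (0.99,-15.99) -> (-1.98,-13.02) [heading=315, draw]
    FD 14.7: (-1.98,-13.02) -> (8.415,-23.415) [heading=315, draw]
    -- iteration 2/2 --
    BK 4.2: (8.415,-23.415) -> (5.445,-20.445) [heading=315, draw]
    FD 14.7: (5.445,-20.445) -> (15.84,-30.84) [heading=315, draw]
  ]
  -- iteration 2/2 --
  LT 90: heading 315 -> 45
  FD 11.3: (15.84,-30.84) -> (23.83,-22.849) [heading=45, draw]
  REPEAT 2 [
    -- iteration 1/2 --
    BK 4.2: (23.83,-22.849) -> (20.86,-25.819) [heading=45, draw]
    FD 14.7: (20.86,-25.819) -> (31.254,-15.425) [heading=45, draw]
    -- iteration 2/2 --
    BK 4.2: (31.254,-15.425) -> (28.285,-18.394) [heading=45, draw]
    FD 14.7: (28.285,-18.394) -> (38.679,-8) [heading=45, draw]
  ]
]
Final: pos=(38.679,-8), heading=45, 10 segment(s) drawn

Answer: 38.679 -8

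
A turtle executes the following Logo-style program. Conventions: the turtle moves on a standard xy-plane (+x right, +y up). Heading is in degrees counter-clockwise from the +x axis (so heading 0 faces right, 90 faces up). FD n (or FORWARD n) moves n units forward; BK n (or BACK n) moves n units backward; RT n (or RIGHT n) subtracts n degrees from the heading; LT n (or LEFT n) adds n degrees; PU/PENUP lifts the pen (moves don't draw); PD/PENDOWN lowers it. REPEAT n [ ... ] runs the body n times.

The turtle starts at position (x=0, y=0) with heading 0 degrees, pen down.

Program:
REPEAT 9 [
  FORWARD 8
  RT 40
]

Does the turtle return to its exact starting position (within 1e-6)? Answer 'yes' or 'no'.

Executing turtle program step by step:
Start: pos=(0,0), heading=0, pen down
REPEAT 9 [
  -- iteration 1/9 --
  FD 8: (0,0) -> (8,0) [heading=0, draw]
  RT 40: heading 0 -> 320
  -- iteration 2/9 --
  FD 8: (8,0) -> (14.128,-5.142) [heading=320, draw]
  RT 40: heading 320 -> 280
  -- iteration 3/9 --
  FD 8: (14.128,-5.142) -> (15.518,-13.021) [heading=280, draw]
  RT 40: heading 280 -> 240
  -- iteration 4/9 --
  FD 8: (15.518,-13.021) -> (11.518,-19.949) [heading=240, draw]
  RT 40: heading 240 -> 200
  -- iteration 5/9 --
  FD 8: (11.518,-19.949) -> (4,-22.685) [heading=200, draw]
  RT 40: heading 200 -> 160
  -- iteration 6/9 --
  FD 8: (4,-22.685) -> (-3.518,-19.949) [heading=160, draw]
  RT 40: heading 160 -> 120
  -- iteration 7/9 --
  FD 8: (-3.518,-19.949) -> (-7.518,-13.021) [heading=120, draw]
  RT 40: heading 120 -> 80
  -- iteration 8/9 --
  FD 8: (-7.518,-13.021) -> (-6.128,-5.142) [heading=80, draw]
  RT 40: heading 80 -> 40
  -- iteration 9/9 --
  FD 8: (-6.128,-5.142) -> (0,0) [heading=40, draw]
  RT 40: heading 40 -> 0
]
Final: pos=(0,0), heading=0, 9 segment(s) drawn

Start position: (0, 0)
Final position: (0, 0)
Distance = 0; < 1e-6 -> CLOSED

Answer: yes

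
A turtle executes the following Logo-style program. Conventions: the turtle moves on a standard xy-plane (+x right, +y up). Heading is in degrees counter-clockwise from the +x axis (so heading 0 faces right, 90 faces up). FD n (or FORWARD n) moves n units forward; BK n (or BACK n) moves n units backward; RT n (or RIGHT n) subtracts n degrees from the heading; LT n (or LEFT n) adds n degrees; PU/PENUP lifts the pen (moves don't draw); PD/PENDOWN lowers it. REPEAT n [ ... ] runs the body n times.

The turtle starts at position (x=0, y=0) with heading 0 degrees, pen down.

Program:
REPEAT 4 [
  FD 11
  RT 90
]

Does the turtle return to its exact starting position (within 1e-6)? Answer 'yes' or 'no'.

Answer: yes

Derivation:
Executing turtle program step by step:
Start: pos=(0,0), heading=0, pen down
REPEAT 4 [
  -- iteration 1/4 --
  FD 11: (0,0) -> (11,0) [heading=0, draw]
  RT 90: heading 0 -> 270
  -- iteration 2/4 --
  FD 11: (11,0) -> (11,-11) [heading=270, draw]
  RT 90: heading 270 -> 180
  -- iteration 3/4 --
  FD 11: (11,-11) -> (0,-11) [heading=180, draw]
  RT 90: heading 180 -> 90
  -- iteration 4/4 --
  FD 11: (0,-11) -> (0,0) [heading=90, draw]
  RT 90: heading 90 -> 0
]
Final: pos=(0,0), heading=0, 4 segment(s) drawn

Start position: (0, 0)
Final position: (0, 0)
Distance = 0; < 1e-6 -> CLOSED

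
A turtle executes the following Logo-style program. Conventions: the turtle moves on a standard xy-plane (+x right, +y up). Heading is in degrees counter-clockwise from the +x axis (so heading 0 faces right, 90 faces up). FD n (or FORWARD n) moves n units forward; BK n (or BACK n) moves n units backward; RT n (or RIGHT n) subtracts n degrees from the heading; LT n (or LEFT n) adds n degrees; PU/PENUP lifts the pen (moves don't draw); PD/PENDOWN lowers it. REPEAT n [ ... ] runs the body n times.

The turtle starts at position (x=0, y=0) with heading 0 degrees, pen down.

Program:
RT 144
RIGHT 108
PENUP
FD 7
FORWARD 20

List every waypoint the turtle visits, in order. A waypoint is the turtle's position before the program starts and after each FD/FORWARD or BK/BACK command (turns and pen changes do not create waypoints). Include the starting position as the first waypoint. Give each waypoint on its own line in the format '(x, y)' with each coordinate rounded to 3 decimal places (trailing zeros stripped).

Executing turtle program step by step:
Start: pos=(0,0), heading=0, pen down
RT 144: heading 0 -> 216
RT 108: heading 216 -> 108
PU: pen up
FD 7: (0,0) -> (-2.163,6.657) [heading=108, move]
FD 20: (-2.163,6.657) -> (-8.343,25.679) [heading=108, move]
Final: pos=(-8.343,25.679), heading=108, 0 segment(s) drawn
Waypoints (3 total):
(0, 0)
(-2.163, 6.657)
(-8.343, 25.679)

Answer: (0, 0)
(-2.163, 6.657)
(-8.343, 25.679)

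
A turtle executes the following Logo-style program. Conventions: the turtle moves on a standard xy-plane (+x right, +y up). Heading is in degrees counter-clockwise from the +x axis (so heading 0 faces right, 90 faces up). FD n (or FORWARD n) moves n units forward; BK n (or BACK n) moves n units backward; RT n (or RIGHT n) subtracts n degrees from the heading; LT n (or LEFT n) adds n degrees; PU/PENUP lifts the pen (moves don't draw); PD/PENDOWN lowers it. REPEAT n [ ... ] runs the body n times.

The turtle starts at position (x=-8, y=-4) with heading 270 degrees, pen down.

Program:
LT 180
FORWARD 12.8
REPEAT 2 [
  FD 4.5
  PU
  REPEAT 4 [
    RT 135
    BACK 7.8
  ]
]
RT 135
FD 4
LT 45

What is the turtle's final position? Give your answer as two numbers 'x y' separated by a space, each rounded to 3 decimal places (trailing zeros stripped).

Executing turtle program step by step:
Start: pos=(-8,-4), heading=270, pen down
LT 180: heading 270 -> 90
FD 12.8: (-8,-4) -> (-8,8.8) [heading=90, draw]
REPEAT 2 [
  -- iteration 1/2 --
  FD 4.5: (-8,8.8) -> (-8,13.3) [heading=90, draw]
  PU: pen up
  REPEAT 4 [
    -- iteration 1/4 --
    RT 135: heading 90 -> 315
    BK 7.8: (-8,13.3) -> (-13.515,18.815) [heading=315, move]
    -- iteration 2/4 --
    RT 135: heading 315 -> 180
    BK 7.8: (-13.515,18.815) -> (-5.715,18.815) [heading=180, move]
    -- iteration 3/4 --
    RT 135: heading 180 -> 45
    BK 7.8: (-5.715,18.815) -> (-11.231,13.3) [heading=45, move]
    -- iteration 4/4 --
    RT 135: heading 45 -> 270
    BK 7.8: (-11.231,13.3) -> (-11.231,21.1) [heading=270, move]
  ]
  -- iteration 2/2 --
  FD 4.5: (-11.231,21.1) -> (-11.231,16.6) [heading=270, move]
  PU: pen up
  REPEAT 4 [
    -- iteration 1/4 --
    RT 135: heading 270 -> 135
    BK 7.8: (-11.231,16.6) -> (-5.715,11.085) [heading=135, move]
    -- iteration 2/4 --
    RT 135: heading 135 -> 0
    BK 7.8: (-5.715,11.085) -> (-13.515,11.085) [heading=0, move]
    -- iteration 3/4 --
    RT 135: heading 0 -> 225
    BK 7.8: (-13.515,11.085) -> (-8,16.6) [heading=225, move]
    -- iteration 4/4 --
    RT 135: heading 225 -> 90
    BK 7.8: (-8,16.6) -> (-8,8.8) [heading=90, move]
  ]
]
RT 135: heading 90 -> 315
FD 4: (-8,8.8) -> (-5.172,5.972) [heading=315, move]
LT 45: heading 315 -> 0
Final: pos=(-5.172,5.972), heading=0, 2 segment(s) drawn

Answer: -5.172 5.972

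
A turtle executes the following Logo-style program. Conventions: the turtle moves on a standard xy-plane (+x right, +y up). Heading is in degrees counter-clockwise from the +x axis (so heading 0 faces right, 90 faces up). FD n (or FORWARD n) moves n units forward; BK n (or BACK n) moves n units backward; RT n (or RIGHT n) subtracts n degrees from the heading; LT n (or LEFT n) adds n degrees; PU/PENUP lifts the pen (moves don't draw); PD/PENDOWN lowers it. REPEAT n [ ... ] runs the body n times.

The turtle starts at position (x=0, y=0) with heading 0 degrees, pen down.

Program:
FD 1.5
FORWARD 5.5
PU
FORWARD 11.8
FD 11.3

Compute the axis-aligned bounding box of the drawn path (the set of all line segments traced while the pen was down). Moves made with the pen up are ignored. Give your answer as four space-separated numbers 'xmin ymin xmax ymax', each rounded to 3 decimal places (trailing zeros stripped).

Executing turtle program step by step:
Start: pos=(0,0), heading=0, pen down
FD 1.5: (0,0) -> (1.5,0) [heading=0, draw]
FD 5.5: (1.5,0) -> (7,0) [heading=0, draw]
PU: pen up
FD 11.8: (7,0) -> (18.8,0) [heading=0, move]
FD 11.3: (18.8,0) -> (30.1,0) [heading=0, move]
Final: pos=(30.1,0), heading=0, 2 segment(s) drawn

Segment endpoints: x in {0, 1.5, 7}, y in {0}
xmin=0, ymin=0, xmax=7, ymax=0

Answer: 0 0 7 0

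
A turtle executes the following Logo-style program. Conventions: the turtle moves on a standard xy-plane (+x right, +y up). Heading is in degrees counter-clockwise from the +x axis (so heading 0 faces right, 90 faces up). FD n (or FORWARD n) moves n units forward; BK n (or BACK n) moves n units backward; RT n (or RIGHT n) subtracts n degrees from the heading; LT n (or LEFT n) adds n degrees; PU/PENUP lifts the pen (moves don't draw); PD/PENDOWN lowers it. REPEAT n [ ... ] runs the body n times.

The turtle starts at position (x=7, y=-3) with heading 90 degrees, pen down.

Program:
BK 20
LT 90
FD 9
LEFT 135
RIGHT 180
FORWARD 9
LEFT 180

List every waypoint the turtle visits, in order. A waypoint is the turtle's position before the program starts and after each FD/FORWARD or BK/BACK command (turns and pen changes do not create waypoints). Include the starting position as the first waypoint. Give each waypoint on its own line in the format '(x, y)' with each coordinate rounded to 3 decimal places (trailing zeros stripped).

Executing turtle program step by step:
Start: pos=(7,-3), heading=90, pen down
BK 20: (7,-3) -> (7,-23) [heading=90, draw]
LT 90: heading 90 -> 180
FD 9: (7,-23) -> (-2,-23) [heading=180, draw]
LT 135: heading 180 -> 315
RT 180: heading 315 -> 135
FD 9: (-2,-23) -> (-8.364,-16.636) [heading=135, draw]
LT 180: heading 135 -> 315
Final: pos=(-8.364,-16.636), heading=315, 3 segment(s) drawn
Waypoints (4 total):
(7, -3)
(7, -23)
(-2, -23)
(-8.364, -16.636)

Answer: (7, -3)
(7, -23)
(-2, -23)
(-8.364, -16.636)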